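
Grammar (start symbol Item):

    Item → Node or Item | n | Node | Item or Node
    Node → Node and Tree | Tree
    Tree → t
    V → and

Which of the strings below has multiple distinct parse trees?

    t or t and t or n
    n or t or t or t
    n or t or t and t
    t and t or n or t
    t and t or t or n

t and t or n or t

t or t and t or n: 1 tree
n or t or t or t: 1 tree
n or t or t and t: 1 tree
t and t or n or t: 2 trees
t and t or t or n: 1 tree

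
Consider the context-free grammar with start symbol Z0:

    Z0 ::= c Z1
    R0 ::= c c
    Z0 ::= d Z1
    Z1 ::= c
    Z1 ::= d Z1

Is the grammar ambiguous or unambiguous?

(R0 is unreachable from Z0, so its rules don't affect L(Z0).) Restricted to the reachable nonterminals, every rule has the form A → t or A → t B, and no two rules for the same A share a first terminal. The grammar encodes a DFA — one run per string.

Unambiguous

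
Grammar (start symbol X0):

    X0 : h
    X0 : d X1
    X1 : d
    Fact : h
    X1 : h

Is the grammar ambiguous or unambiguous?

Unambiguous

(Fact is unreachable from X0, so its rules don't affect L(X0).) The reachable rules are right-linear with at most one rule per (nonterminal, next-terminal) pair. Each input token forces the next rule, so parsing is deterministic.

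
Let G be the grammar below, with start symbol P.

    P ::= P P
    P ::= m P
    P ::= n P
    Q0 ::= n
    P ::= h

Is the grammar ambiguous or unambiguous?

Ambiguous

Witness: h h h

Derivation 1: P ⇒ P P ⇒ P P P ⇒ h P P ⇒ h h P ⇒ h h h
Derivation 2: P ⇒ P P ⇒ h P ⇒ h P P ⇒ h h P ⇒ h h h

Two distinct leftmost derivations for the same string.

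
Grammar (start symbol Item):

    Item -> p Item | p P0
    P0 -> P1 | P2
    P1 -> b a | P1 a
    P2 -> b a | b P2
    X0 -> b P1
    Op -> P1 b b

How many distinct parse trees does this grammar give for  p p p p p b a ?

Parse trees for p p p p p b a:
  [Item p [Item p [Item p [Item p [Item p [P0 [P1 b a]]]]]]]
  [Item p [Item p [Item p [Item p [Item p [P0 [P2 b a]]]]]]]

2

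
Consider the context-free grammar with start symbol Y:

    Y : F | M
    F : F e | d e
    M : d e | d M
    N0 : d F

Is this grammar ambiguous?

Witness: d e

Derivation 1: Y ⇒ F ⇒ d e
Derivation 2: Y ⇒ M ⇒ d e

Two distinct leftmost derivations for the same string.

Ambiguous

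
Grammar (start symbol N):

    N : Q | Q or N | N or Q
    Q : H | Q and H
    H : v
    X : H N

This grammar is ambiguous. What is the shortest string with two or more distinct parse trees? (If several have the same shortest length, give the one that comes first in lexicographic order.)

length 1: no string has ≥2 trees
length 3: v or v has 2 parse trees

Two derivations of v or v:
  N ⇒ Q or N ⇒ H or N ⇒ v or N ⇒ v or Q ⇒ v or H ⇒ v or v
  N ⇒ N or Q ⇒ Q or Q ⇒ H or Q ⇒ v or Q ⇒ v or H ⇒ v or v

v or v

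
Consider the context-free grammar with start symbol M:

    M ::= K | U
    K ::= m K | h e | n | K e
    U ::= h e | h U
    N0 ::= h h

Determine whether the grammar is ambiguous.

Witness: h e

Derivation 1: M ⇒ K ⇒ h e
Derivation 2: M ⇒ U ⇒ h e

Two distinct leftmost derivations for the same string.

Ambiguous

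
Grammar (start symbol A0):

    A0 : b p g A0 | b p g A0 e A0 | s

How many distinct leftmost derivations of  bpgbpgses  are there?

2

Parse trees for bpgbpgses:
  [A0 b p g [A0 b p g [A0 s] e [A0 s]]]
  [A0 b p g [A0 b p g [A0 s]] e [A0 s]]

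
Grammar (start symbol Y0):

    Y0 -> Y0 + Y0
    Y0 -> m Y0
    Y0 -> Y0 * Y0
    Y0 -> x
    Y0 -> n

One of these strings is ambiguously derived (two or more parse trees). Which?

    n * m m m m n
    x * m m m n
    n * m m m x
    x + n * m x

n * m m m m n: 1 tree
x * m m m n: 1 tree
n * m m m x: 1 tree
x + n * m x: 2 trees

x + n * m x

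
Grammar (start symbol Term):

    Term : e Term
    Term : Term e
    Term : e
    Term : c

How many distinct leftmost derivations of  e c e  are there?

Parse trees for e c e:
  [Term e [Term [Term c] e]]
  [Term [Term e [Term c]] e]

2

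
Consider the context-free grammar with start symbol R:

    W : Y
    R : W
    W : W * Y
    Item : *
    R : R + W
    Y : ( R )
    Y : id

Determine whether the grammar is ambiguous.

Unambiguous

Only R, W, Y are reachable from R; ignoring the rest: R → R + W | W  ;  W → W * Y | Y  — a left-associative chain with Y at the bottom. Each string factors uniquely by precedence.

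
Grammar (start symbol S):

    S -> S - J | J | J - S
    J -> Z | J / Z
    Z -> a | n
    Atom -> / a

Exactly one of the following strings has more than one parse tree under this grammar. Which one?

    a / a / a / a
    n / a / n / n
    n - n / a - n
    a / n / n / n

a / a / a / a: 1 tree
n / a / n / n: 1 tree
n - n / a - n: 4 trees
a / n / n / n: 1 tree

n - n / a - n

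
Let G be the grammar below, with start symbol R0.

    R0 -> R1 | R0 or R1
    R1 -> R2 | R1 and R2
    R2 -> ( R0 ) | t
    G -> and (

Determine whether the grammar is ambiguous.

Unambiguous

Only R0, R1, R2 are reachable from R0; ignoring the rest: R0 → R0 or R1 | R1  ;  R1 → R1 and R2 | R2  — a left-associative chain with R2 at the bottom. Each string factors uniquely by precedence.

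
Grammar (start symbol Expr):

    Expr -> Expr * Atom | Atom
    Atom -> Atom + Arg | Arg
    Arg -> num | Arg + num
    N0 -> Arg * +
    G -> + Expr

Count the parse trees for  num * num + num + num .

4

Parse trees for num * num + num + num:
  [Expr [Expr [Atom [Arg num]]] * [Atom [Atom [Arg num]] + [Arg [Arg num] + num]]]
  [Expr [Expr [Atom [Arg num]]] * [Atom [Atom [Atom [Arg num]] + [Arg num]] + [Arg num]]]
  [Expr [Expr [Atom [Arg num]]] * [Atom [Atom [Arg [Arg num] + num]] + [Arg num]]]
  [Expr [Expr [Atom [Arg num]]] * [Atom [Arg [Arg [Arg num] + num] + num]]]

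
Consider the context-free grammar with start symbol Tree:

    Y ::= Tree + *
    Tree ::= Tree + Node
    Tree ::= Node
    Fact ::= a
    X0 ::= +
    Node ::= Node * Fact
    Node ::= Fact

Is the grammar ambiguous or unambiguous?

Unambiguous

(Y, X0 are unreachable from Tree, so their rules don't affect L(Tree).) The grammar is stratified — Tree handles '+' (left-recursive), Node handles '*', Fact atoms. Each operator has a fixed associativity and precedence level, so every string has one parse.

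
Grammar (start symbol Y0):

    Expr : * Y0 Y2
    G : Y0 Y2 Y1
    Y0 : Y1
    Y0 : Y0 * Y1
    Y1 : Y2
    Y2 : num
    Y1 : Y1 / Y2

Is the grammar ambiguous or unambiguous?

Unambiguous

(G, Expr are unreachable from Y0, so their rules don't affect L(Y0).) Y0 → Y0 * Y1 | Y1  ;  Y1 → Y1 / Y2 | Y2  — a left-associative chain with Y2 at the bottom. Each string factors uniquely by precedence.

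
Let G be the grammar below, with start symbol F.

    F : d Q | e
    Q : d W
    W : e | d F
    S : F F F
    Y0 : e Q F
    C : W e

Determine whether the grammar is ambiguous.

Only F, Q, W are reachable from F; ignoring the rest: Each reachable nonterminal has at most one production per leading terminal, and all productions are right-linear; the derivation is determined token-by-token.

Unambiguous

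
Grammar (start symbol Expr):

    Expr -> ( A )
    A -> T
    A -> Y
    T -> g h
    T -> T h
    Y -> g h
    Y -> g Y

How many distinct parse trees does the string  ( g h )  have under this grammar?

Parse trees for ( g h ):
  [Expr ( [A [T g h]] )]
  [Expr ( [A [Y g h]] )]

2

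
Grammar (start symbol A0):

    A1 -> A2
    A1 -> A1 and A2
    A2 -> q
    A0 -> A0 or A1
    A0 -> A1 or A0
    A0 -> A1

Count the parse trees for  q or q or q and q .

4

Parse trees for q or q or q and q:
  [A0 [A0 [A0 [A1 [A2 q]]] or [A1 [A2 q]]] or [A1 [A1 [A2 q]] and [A2 q]]]
  [A0 [A0 [A1 [A2 q]] or [A0 [A1 [A2 q]]]] or [A1 [A1 [A2 q]] and [A2 q]]]
  [A0 [A1 [A2 q]] or [A0 [A0 [A1 [A2 q]]] or [A1 [A1 [A2 q]] and [A2 q]]]]
  [A0 [A1 [A2 q]] or [A0 [A1 [A2 q]] or [A0 [A1 [A1 [A2 q]] and [A2 q]]]]]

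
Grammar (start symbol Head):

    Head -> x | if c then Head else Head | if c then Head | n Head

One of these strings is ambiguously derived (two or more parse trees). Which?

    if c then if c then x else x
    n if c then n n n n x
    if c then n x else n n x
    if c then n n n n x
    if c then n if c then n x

if c then if c then x else x

if c then if c then x else x: 2 trees
n if c then n n n n x: 1 tree
if c then n x else n n x: 1 tree
if c then n n n n x: 1 tree
if c then n if c then n x: 1 tree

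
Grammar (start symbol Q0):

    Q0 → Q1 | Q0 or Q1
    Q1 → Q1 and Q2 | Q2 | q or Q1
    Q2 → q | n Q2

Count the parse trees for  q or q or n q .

4

Parse trees for q or q or n q:
  [Q0 [Q1 q or [Q1 q or [Q1 [Q2 n [Q2 q]]]]]]
  [Q0 [Q0 [Q1 [Q2 q]]] or [Q1 q or [Q1 [Q2 n [Q2 q]]]]]
  [Q0 [Q0 [Q1 q or [Q1 [Q2 q]]]] or [Q1 [Q2 n [Q2 q]]]]
  [Q0 [Q0 [Q0 [Q1 [Q2 q]]] or [Q1 [Q2 q]]] or [Q1 [Q2 n [Q2 q]]]]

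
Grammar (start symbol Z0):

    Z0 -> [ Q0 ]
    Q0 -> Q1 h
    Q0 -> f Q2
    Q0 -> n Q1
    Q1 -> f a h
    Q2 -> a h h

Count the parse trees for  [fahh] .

Parse trees for [fahh]:
  [Z0 [ [Q0 [Q1 f a h] h] ]]
  [Z0 [ [Q0 f [Q2 a h h]] ]]

2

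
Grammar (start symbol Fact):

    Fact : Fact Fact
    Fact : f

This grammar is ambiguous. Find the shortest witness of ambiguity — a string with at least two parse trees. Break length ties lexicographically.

f f f

length 1: no string has ≥2 trees
length 2: no string has ≥2 trees
length 3: f f f has 2 parse trees

Two derivations of f f f:
  Fact ⇒ Fact Fact ⇒ Fact Fact Fact ⇒ f Fact Fact ⇒ f f Fact ⇒ f f f
  Fact ⇒ Fact Fact ⇒ f Fact ⇒ f Fact Fact ⇒ f f Fact ⇒ f f f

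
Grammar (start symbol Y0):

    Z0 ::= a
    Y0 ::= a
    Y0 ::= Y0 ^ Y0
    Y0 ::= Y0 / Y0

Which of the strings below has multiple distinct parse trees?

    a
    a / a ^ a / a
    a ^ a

a / a ^ a / a

a: 1 tree
a / a ^ a / a: 5 trees
a ^ a: 1 tree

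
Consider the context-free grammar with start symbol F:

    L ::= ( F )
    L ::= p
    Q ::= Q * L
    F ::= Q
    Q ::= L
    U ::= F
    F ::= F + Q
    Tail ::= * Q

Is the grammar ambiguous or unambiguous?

Only F, Q, L are reachable from F; ignoring the rest: F → F + Q | Q  ;  Q → Q * L | L  — a left-associative chain with L at the bottom. Each string factors uniquely by precedence.

Unambiguous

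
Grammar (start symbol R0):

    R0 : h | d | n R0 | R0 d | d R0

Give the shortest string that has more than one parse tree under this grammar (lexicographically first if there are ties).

d d

length 1: no string has ≥2 trees
length 2: d d has 2 parse trees

Two derivations of d d:
  R0 ⇒ R0 d ⇒ d d
  R0 ⇒ d R0 ⇒ d d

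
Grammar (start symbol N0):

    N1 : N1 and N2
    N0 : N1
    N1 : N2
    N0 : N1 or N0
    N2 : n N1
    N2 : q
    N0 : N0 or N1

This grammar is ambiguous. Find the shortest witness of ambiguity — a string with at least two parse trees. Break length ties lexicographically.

q or q

length 1: no string has ≥2 trees
length 2: no string has ≥2 trees
length 3: q or q has 2 parse trees

Two derivations of q or q:
  N0 ⇒ N1 or N0 ⇒ N2 or N0 ⇒ q or N0 ⇒ q or N1 ⇒ q or N2 ⇒ q or q
  N0 ⇒ N0 or N1 ⇒ N1 or N1 ⇒ N2 or N1 ⇒ q or N1 ⇒ q or N2 ⇒ q or q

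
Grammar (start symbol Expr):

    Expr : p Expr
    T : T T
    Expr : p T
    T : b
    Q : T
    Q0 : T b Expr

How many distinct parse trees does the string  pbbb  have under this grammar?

Parse trees for pbbb:
  [Expr p [T [T b] [T [T b] [T b]]]]
  [Expr p [T [T [T b] [T b]] [T b]]]

2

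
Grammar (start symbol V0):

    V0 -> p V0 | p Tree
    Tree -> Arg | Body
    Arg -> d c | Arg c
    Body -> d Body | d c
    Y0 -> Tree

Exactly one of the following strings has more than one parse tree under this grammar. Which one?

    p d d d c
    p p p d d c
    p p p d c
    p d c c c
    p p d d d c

p d d d c: 1 tree
p p p d d c: 1 tree
p p p d c: 2 trees
p d c c c: 1 tree
p p d d d c: 1 tree

p p p d c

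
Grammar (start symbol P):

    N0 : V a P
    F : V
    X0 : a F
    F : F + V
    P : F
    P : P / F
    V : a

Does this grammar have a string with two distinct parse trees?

Unambiguous

(X0, N0 are unreachable from P, so their rules don't affect L(P).) P → P / F | F  ;  F → F + V | V  — a left-associative chain with V at the bottom. Each string factors uniquely by precedence.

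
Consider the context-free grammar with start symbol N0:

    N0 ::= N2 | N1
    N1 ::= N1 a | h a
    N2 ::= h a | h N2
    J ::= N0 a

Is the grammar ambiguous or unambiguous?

Witness: h a

Derivation 1: N0 ⇒ N2 ⇒ h a
Derivation 2: N0 ⇒ N1 ⇒ h a

Two distinct leftmost derivations for the same string.

Ambiguous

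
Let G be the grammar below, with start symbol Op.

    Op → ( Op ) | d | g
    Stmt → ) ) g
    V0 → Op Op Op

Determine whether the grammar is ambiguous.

Unambiguous

Only Op is reachable from Op; ignoring the rest: Each string is a nest of matched brackets around a single atom. An opening bracket forces the recursive rule; an atom forces the base rule.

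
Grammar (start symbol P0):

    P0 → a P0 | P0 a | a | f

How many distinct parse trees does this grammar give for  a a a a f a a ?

15

Parse trees for a a a a f a a (showing first 6 of 15):
  [P0 a [P0 a [P0 a [P0 a [P0 [P0 [P0 f] a] a]]]]]
  [P0 a [P0 a [P0 a [P0 [P0 a [P0 [P0 f] a]] a]]]]
  [P0 a [P0 a [P0 a [P0 [P0 [P0 a [P0 f]] a] a]]]]
  [P0 a [P0 a [P0 [P0 a [P0 a [P0 [P0 f] a]]] a]]]
  [P0 a [P0 a [P0 [P0 a [P0 [P0 a [P0 f]] a]] a]]]
  [P0 a [P0 a [P0 [P0 [P0 a [P0 a [P0 f]]] a] a]]]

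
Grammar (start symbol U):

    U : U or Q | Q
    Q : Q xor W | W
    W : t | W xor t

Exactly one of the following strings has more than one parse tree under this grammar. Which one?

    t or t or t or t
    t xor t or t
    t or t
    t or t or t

t xor t or t

t or t or t or t: 1 tree
t xor t or t: 2 trees
t or t: 1 tree
t or t or t: 1 tree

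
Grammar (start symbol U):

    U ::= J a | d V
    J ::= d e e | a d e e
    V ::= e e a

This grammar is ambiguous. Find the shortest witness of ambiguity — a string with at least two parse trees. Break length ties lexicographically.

d e e a

length 4: d e e a has 2 parse trees

Two derivations of d e e a:
  U ⇒ J a ⇒ d e e a
  U ⇒ d V ⇒ d e e a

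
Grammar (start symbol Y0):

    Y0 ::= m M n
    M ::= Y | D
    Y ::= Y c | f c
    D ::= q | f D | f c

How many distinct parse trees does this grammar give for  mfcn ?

Parse trees for mfcn:
  [Y0 m [M [Y f c]] n]
  [Y0 m [M [D f c]] n]

2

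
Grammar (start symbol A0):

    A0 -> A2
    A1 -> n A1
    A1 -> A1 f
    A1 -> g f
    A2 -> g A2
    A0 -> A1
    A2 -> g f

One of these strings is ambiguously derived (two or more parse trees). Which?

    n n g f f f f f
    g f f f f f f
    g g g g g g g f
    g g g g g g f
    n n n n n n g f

n n g f f f f f

n n g f f f f f: 15 trees
g f f f f f f: 1 tree
g g g g g g g f: 1 tree
g g g g g g f: 1 tree
n n n n n n g f: 1 tree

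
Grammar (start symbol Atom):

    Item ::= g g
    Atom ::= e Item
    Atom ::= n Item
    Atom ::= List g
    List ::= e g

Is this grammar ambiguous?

Ambiguous

Witness: e g g

Derivation 1: Atom ⇒ e Item ⇒ e g g
Derivation 2: Atom ⇒ List g ⇒ e g g

Two distinct leftmost derivations for the same string.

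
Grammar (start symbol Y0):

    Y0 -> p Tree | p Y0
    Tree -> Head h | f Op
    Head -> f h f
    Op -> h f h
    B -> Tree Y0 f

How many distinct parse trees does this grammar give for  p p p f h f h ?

Parse trees for p p p f h f h:
  [Y0 p [Y0 p [Y0 p [Tree [Head f h f] h]]]]
  [Y0 p [Y0 p [Y0 p [Tree f [Op h f h]]]]]

2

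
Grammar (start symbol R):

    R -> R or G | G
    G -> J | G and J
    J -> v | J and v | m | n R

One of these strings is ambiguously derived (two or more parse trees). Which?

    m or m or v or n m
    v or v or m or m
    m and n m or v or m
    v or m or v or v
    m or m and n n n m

m and n m or v or m

m or m or v or n m: 1 tree
v or v or m or m: 1 tree
m and n m or v or m: 3 trees
v or m or v or v: 1 tree
m or m and n n n m: 1 tree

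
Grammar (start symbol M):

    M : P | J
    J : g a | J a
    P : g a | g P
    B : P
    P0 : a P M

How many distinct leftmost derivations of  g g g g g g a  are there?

1

Parse trees for g g g g g g a:
  [M [P g [P g [P g [P g [P g [P g a]]]]]]]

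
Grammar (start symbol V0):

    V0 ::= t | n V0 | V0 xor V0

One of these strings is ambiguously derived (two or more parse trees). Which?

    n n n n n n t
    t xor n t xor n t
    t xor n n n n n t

n n n n n n t: 1 tree
t xor n t xor n t: 3 trees
t xor n n n n n t: 1 tree

t xor n t xor n t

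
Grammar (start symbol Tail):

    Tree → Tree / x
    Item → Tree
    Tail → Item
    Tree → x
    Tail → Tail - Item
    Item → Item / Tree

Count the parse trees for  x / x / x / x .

Parse trees for x / x / x / x:
  [Tail [Item [Tree [Tree [Tree [Tree x] / x] / x] / x]]]
  [Tail [Item [Item [Tree x]] / [Tree [Tree [Tree x] / x] / x]]]
  [Tail [Item [Item [Tree [Tree x] / x]] / [Tree [Tree x] / x]]]
  [Tail [Item [Item [Item [Tree x]] / [Tree x]] / [Tree [Tree x] / x]]]
  [Tail [Item [Item [Tree [Tree [Tree x] / x] / x]] / [Tree x]]]
  [Tail [Item [Item [Item [Tree x]] / [Tree [Tree x] / x]] / [Tree x]]]
  [Tail [Item [Item [Item [Tree [Tree x] / x]] / [Tree x]] / [Tree x]]]
  [Tail [Item [Item [Item [Item [Tree x]] / [Tree x]] / [Tree x]] / [Tree x]]]

8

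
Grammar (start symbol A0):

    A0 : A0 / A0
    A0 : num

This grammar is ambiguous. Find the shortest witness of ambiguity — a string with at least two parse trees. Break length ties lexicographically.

num / num / num

length 1: no string has ≥2 trees
length 3: no string has ≥2 trees
length 5: num / num / num has 2 parse trees

Two derivations of num / num / num:
  A0 ⇒ A0 / A0 ⇒ A0 / A0 / A0 ⇒ num / A0 / A0 ⇒ num / num / A0 ⇒ num / num / num
  A0 ⇒ A0 / A0 ⇒ num / A0 ⇒ num / A0 / A0 ⇒ num / num / A0 ⇒ num / num / num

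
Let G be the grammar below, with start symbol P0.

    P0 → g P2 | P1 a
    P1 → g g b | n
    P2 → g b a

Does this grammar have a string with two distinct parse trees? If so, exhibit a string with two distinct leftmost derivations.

Witness: g g b a

Derivation 1: P0 ⇒ g P2 ⇒ g g b a
Derivation 2: P0 ⇒ P1 a ⇒ g g b a

Two distinct leftmost derivations for the same string.

Ambiguous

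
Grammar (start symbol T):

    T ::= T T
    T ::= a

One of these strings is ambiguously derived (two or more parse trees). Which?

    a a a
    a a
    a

a a a: 2 trees
a a: 1 tree
a: 1 tree

a a a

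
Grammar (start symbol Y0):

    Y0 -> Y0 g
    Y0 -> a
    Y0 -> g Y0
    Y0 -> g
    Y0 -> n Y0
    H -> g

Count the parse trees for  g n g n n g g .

Parse trees for g n g n n g g:
  [Y0 [Y0 g [Y0 n [Y0 g [Y0 n [Y0 n [Y0 g]]]]]] g]
  [Y0 g [Y0 [Y0 n [Y0 g [Y0 n [Y0 n [Y0 g]]]]] g]]
  [Y0 g [Y0 n [Y0 [Y0 g [Y0 n [Y0 n [Y0 g]]]] g]]]
  [Y0 g [Y0 n [Y0 g [Y0 [Y0 n [Y0 n [Y0 g]]] g]]]]
  [Y0 g [Y0 n [Y0 g [Y0 n [Y0 [Y0 n [Y0 g]] g]]]]]
  [Y0 g [Y0 n [Y0 g [Y0 n [Y0 n [Y0 [Y0 g] g]]]]]]
  [Y0 g [Y0 n [Y0 g [Y0 n [Y0 n [Y0 g [Y0 g]]]]]]]

7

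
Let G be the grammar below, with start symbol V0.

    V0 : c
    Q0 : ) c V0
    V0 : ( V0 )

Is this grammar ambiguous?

Only V0 is reachable from V0; ignoring the rest: Each string is a nest of matched brackets around a single atom. An opening bracket forces the recursive rule; an atom forces the base rule.

Unambiguous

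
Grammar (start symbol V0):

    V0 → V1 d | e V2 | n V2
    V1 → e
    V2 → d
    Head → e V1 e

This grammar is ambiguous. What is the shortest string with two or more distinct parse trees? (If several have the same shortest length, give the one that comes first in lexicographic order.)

e d

length 2: e d has 2 parse trees

Two derivations of e d:
  V0 ⇒ V1 d ⇒ e d
  V0 ⇒ e V2 ⇒ e d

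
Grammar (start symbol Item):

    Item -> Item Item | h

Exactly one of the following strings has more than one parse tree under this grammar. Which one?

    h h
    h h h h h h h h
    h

h h: 1 tree
h h h h h h h h: 429 trees
h: 1 tree

h h h h h h h h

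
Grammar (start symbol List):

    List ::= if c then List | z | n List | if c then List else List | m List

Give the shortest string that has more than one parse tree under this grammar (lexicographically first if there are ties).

if c then if c then z else z

length 1: no string has ≥2 trees
length 2: no string has ≥2 trees
length 3: no string has ≥2 trees
length 4: no string has ≥2 trees
length 5: no string has ≥2 trees
length 6: no string has ≥2 trees
length 7: no string has ≥2 trees
length 8: no string has ≥2 trees
length 9: if c then if c then z else z has 2 parse trees

Two derivations of if c then if c then z else z:
  List ⇒ if c then List ⇒ if c then if c then List else List ⇒ if c then if c then z else List ⇒ if c then if c then z else z
  List ⇒ if c then List else List ⇒ if c then if c then List else List ⇒ if c then if c then z else List ⇒ if c then if c then z else z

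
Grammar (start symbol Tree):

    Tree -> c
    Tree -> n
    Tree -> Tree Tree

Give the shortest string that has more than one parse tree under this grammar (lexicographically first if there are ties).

length 1: no string has ≥2 trees
length 2: no string has ≥2 trees
length 3: c c c has 2 parse trees

Two derivations of c c c:
  Tree ⇒ Tree Tree ⇒ c Tree ⇒ c Tree Tree ⇒ c c Tree ⇒ c c c
  Tree ⇒ Tree Tree ⇒ Tree Tree Tree ⇒ c Tree Tree ⇒ c c Tree ⇒ c c c

c c c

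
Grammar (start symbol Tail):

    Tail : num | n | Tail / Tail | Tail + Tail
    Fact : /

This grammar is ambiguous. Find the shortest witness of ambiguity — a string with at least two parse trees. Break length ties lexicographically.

length 1: no string has ≥2 trees
length 3: no string has ≥2 trees
length 5: n + n + n has 2 parse trees

Two derivations of n + n + n:
  Tail ⇒ Tail + Tail ⇒ n + Tail ⇒ n + Tail + Tail ⇒ n + n + Tail ⇒ n + n + n
  Tail ⇒ Tail + Tail ⇒ Tail + Tail + Tail ⇒ n + Tail + Tail ⇒ n + n + Tail ⇒ n + n + n

n + n + n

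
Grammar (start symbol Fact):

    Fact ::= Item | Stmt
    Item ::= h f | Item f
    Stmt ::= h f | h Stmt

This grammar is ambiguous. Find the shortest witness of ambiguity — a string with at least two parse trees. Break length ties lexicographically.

h f

length 2: h f has 2 parse trees

Two derivations of h f:
  Fact ⇒ Item ⇒ h f
  Fact ⇒ Stmt ⇒ h f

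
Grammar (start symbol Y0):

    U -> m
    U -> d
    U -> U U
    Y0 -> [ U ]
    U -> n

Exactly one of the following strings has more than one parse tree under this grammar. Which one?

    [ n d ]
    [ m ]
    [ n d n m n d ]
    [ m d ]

[ n d ]: 1 tree
[ m ]: 1 tree
[ n d n m n d ]: 42 trees
[ m d ]: 1 tree

[ n d n m n d ]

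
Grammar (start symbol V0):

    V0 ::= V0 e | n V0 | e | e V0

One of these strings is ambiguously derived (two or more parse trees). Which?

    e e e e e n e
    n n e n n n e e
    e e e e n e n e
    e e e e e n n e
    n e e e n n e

e e e e e n e: 1 tree
n n e n n n e e: 8 trees
e e e e n e n e: 1 tree
e e e e e n n e: 1 tree
n e e e n n e: 1 tree

n n e n n n e e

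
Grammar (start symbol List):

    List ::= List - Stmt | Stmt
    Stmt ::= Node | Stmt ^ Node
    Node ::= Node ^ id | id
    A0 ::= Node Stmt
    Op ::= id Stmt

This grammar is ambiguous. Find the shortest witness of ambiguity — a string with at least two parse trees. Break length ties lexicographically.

id ^ id

length 1: no string has ≥2 trees
length 3: id ^ id has 2 parse trees

Two derivations of id ^ id:
  List ⇒ Stmt ⇒ Node ⇒ Node ^ id ⇒ id ^ id
  List ⇒ Stmt ⇒ Stmt ^ Node ⇒ Node ^ Node ⇒ id ^ Node ⇒ id ^ id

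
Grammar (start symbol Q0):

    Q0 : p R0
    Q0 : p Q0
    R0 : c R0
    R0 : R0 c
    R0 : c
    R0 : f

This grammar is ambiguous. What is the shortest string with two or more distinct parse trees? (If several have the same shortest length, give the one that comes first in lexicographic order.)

p c c

length 2: no string has ≥2 trees
length 3: p c c has 2 parse trees

Two derivations of p c c:
  Q0 ⇒ p R0 ⇒ p c R0 ⇒ p c c
  Q0 ⇒ p R0 ⇒ p R0 c ⇒ p c c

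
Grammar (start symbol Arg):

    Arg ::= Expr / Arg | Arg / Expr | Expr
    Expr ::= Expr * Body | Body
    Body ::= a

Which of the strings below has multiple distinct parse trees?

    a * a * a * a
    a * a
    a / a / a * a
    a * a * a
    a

a / a / a * a

a * a * a * a: 1 tree
a * a: 1 tree
a / a / a * a: 4 trees
a * a * a: 1 tree
a: 1 tree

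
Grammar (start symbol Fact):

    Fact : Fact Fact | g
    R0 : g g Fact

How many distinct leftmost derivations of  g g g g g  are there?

14

Parse trees for g g g g g (showing first 6 of 14):
  [Fact [Fact g] [Fact [Fact g] [Fact [Fact g] [Fact [Fact g] [Fact g]]]]]
  [Fact [Fact g] [Fact [Fact g] [Fact [Fact [Fact g] [Fact g]] [Fact g]]]]
  [Fact [Fact g] [Fact [Fact [Fact g] [Fact g]] [Fact [Fact g] [Fact g]]]]
  [Fact [Fact g] [Fact [Fact [Fact g] [Fact [Fact g] [Fact g]]] [Fact g]]]
  [Fact [Fact g] [Fact [Fact [Fact [Fact g] [Fact g]] [Fact g]] [Fact g]]]
  [Fact [Fact [Fact g] [Fact g]] [Fact [Fact g] [Fact [Fact g] [Fact g]]]]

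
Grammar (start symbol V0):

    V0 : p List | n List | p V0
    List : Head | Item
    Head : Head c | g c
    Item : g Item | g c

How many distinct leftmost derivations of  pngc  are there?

2

Parse trees for pngc:
  [V0 p [V0 n [List [Head g c]]]]
  [V0 p [V0 n [List [Item g c]]]]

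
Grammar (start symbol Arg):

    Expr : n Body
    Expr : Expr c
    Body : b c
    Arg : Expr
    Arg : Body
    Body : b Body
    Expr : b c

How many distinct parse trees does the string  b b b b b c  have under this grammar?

1

Parse trees for b b b b b c:
  [Arg [Body b [Body b [Body b [Body b [Body b c]]]]]]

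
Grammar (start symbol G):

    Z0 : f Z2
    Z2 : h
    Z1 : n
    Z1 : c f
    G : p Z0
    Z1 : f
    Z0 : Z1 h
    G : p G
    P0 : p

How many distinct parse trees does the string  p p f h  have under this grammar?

Parse trees for p p f h:
  [G p [G p [Z0 f [Z2 h]]]]
  [G p [G p [Z0 [Z1 f] h]]]

2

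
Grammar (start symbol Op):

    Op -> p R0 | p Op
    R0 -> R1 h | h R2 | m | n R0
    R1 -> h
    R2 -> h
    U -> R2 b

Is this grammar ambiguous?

Ambiguous

Witness: p h h

Derivation 1: Op ⇒ p R0 ⇒ p R1 h ⇒ p h h
Derivation 2: Op ⇒ p R0 ⇒ p h R2 ⇒ p h h

Two distinct leftmost derivations for the same string.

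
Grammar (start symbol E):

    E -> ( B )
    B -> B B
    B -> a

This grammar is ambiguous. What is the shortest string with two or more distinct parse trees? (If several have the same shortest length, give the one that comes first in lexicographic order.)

( a a a )

length 3: no string has ≥2 trees
length 4: no string has ≥2 trees
length 5: ( a a a ) has 2 parse trees

Two derivations of ( a a a ):
  E ⇒ ( B ) ⇒ ( B B ) ⇒ ( B B B ) ⇒ ( a B B ) ⇒ ( a a B ) ⇒ ( a a a )
  E ⇒ ( B ) ⇒ ( B B ) ⇒ ( a B ) ⇒ ( a B B ) ⇒ ( a a B ) ⇒ ( a a a )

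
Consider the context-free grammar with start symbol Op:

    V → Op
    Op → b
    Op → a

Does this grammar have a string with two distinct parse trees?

Only Op is reachable from Op; ignoring the rest: The reachable rules are right-linear with at most one rule per (nonterminal, next-terminal) pair. Each input token forces the next rule, so parsing is deterministic.

Unambiguous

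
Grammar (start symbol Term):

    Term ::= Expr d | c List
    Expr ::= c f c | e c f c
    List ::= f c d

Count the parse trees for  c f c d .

2

Parse trees for c f c d:
  [Term [Expr c f c] d]
  [Term c [List f c d]]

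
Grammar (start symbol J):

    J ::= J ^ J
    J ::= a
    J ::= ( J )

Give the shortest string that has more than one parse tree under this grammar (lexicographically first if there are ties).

a ^ a ^ a

length 1: no string has ≥2 trees
length 3: no string has ≥2 trees
length 5: a ^ a ^ a has 2 parse trees

Two derivations of a ^ a ^ a:
  J ⇒ J ^ J ⇒ J ^ J ^ J ⇒ a ^ J ^ J ⇒ a ^ a ^ J ⇒ a ^ a ^ a
  J ⇒ J ^ J ⇒ a ^ J ⇒ a ^ J ^ J ⇒ a ^ a ^ J ⇒ a ^ a ^ a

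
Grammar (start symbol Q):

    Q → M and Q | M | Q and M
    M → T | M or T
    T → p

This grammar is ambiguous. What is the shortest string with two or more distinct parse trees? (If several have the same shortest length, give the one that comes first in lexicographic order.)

p and p

length 1: no string has ≥2 trees
length 3: p and p has 2 parse trees

Two derivations of p and p:
  Q ⇒ M and Q ⇒ T and Q ⇒ p and Q ⇒ p and M ⇒ p and T ⇒ p and p
  Q ⇒ Q and M ⇒ M and M ⇒ T and M ⇒ p and M ⇒ p and T ⇒ p and p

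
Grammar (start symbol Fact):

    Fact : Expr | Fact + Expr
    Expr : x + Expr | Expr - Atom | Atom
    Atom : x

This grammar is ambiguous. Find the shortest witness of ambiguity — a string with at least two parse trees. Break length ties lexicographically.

x + x

length 1: no string has ≥2 trees
length 3: x + x has 2 parse trees

Two derivations of x + x:
  Fact ⇒ Expr ⇒ x + Expr ⇒ x + Atom ⇒ x + x
  Fact ⇒ Fact + Expr ⇒ Expr + Expr ⇒ Atom + Expr ⇒ x + Expr ⇒ x + Atom ⇒ x + x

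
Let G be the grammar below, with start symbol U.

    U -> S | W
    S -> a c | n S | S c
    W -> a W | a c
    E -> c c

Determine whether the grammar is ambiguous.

Witness: a c

Derivation 1: U ⇒ S ⇒ a c
Derivation 2: U ⇒ W ⇒ a c

Two distinct leftmost derivations for the same string.

Ambiguous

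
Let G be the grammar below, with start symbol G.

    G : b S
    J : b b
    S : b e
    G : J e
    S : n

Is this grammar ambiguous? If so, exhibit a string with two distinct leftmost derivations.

Witness: b b e

Derivation 1: G ⇒ b S ⇒ b b e
Derivation 2: G ⇒ J e ⇒ b b e

Two distinct leftmost derivations for the same string.

Ambiguous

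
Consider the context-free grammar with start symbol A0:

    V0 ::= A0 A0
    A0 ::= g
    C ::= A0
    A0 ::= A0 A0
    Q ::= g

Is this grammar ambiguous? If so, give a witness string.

Witness: g g g

Derivation 1: A0 ⇒ A0 A0 ⇒ g A0 ⇒ g A0 A0 ⇒ g g A0 ⇒ g g g
Derivation 2: A0 ⇒ A0 A0 ⇒ A0 A0 A0 ⇒ g A0 A0 ⇒ g g A0 ⇒ g g g

Two distinct leftmost derivations for the same string.

Ambiguous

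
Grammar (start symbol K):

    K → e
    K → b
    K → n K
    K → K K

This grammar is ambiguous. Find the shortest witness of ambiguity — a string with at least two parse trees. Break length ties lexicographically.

length 1: no string has ≥2 trees
length 2: no string has ≥2 trees
length 3: b b b has 2 parse trees

Two derivations of b b b:
  K ⇒ K K ⇒ b K ⇒ b K K ⇒ b b K ⇒ b b b
  K ⇒ K K ⇒ K K K ⇒ b K K ⇒ b b K ⇒ b b b

b b b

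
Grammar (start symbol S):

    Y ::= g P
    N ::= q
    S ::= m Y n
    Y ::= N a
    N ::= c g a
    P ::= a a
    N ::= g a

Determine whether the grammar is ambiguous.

Witness: m g a a n

Derivation 1: S ⇒ m Y n ⇒ m g P n ⇒ m g a a n
Derivation 2: S ⇒ m Y n ⇒ m N a n ⇒ m g a a n

Two distinct leftmost derivations for the same string.

Ambiguous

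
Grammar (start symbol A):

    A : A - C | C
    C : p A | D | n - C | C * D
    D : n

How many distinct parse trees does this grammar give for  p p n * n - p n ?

Parse trees for p p n * n - p n:
  [A [A [C p [A [C p [A [C [C [D n]] * [D n]]]]]]] - [C p [A [C [D n]]]]]
  [A [A [C p [A [C [C p [A [C [D n]]]] * [D n]]]]] - [C p [A [C [D n]]]]]
  [A [A [C [C p [A [C p [A [C [D n]]]]]] * [D n]]] - [C p [A [C [D n]]]]]
  [A [C p [A [A [C p [A [C [C [D n]] * [D n]]]]] - [C p [A [C [D n]]]]]]]
  [A [C p [A [A [C [C p [A [C [D n]]]] * [D n]]] - [C p [A [C [D n]]]]]]]
  [A [C p [A [C p [A [A [C [C [D n]] * [D n]]] - [C p [A [C [D n]]]]]]]]]

6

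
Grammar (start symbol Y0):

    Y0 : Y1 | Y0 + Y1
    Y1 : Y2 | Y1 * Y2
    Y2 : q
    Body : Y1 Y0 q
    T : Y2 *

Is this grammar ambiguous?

Only Y0, Y1, Y2 are reachable from Y0; ignoring the rest: This is a standard precedence ladder (Y0 over Y1 over Y2), with each level left-recursive on its own operator ('+' at Y0, '*' at Y1). That structure is LR(1), hence unambiguous.

Unambiguous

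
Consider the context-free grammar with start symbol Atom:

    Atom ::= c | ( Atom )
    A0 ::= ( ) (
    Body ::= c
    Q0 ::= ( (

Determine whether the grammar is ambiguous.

Unambiguous

Only Atom is reachable from Atom; ignoring the rest: Each string is a nest of matched brackets around a single atom. An opening bracket forces the recursive rule; an atom forces the base rule.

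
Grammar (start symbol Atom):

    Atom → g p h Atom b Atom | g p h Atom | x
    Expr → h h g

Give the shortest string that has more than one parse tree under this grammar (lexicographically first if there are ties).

length 1: no string has ≥2 trees
length 4: no string has ≥2 trees
length 6: no string has ≥2 trees
length 7: no string has ≥2 trees
length 9: g p h g p h x b x has 2 parse trees

Two derivations of g p h g p h x b x:
  Atom ⇒ g p h Atom b Atom ⇒ g p h g p h Atom b Atom ⇒ g p h g p h x b Atom ⇒ g p h g p h x b x
  Atom ⇒ g p h Atom ⇒ g p h g p h Atom b Atom ⇒ g p h g p h x b Atom ⇒ g p h g p h x b x

g p h g p h x b x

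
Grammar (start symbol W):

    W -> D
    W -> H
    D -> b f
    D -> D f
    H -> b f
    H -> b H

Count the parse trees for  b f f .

1

Parse trees for b f f:
  [W [D [D b f] f]]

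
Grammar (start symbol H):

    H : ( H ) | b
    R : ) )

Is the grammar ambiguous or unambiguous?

Unambiguous

Only H is reachable from H; ignoring the rest: L(H) is { openⁿ atom closeⁿ : n ≥ 0 }. The bracket depth fixes n, and the derivation is forced at every step.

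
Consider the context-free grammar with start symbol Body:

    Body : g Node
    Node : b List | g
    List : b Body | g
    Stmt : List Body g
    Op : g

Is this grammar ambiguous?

Only Body, Node, List are reachable from Body; ignoring the rest: Restricted to the reachable nonterminals, every rule has the form A → t or A → t B, and no two rules for the same A share a first terminal. The grammar encodes a DFA — one run per string.

Unambiguous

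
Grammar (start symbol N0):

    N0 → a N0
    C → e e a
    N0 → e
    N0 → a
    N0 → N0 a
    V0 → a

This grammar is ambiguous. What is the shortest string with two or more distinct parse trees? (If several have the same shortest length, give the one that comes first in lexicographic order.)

length 1: no string has ≥2 trees
length 2: a a has 2 parse trees

Two derivations of a a:
  N0 ⇒ a N0 ⇒ a a
  N0 ⇒ N0 a ⇒ a a

a a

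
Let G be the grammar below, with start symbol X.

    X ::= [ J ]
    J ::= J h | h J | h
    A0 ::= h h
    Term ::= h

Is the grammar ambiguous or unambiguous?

Ambiguous

Witness: [ h h ]

Derivation 1: X ⇒ [ J ] ⇒ [ J h ] ⇒ [ h h ]
Derivation 2: X ⇒ [ J ] ⇒ [ h J ] ⇒ [ h h ]

Two distinct leftmost derivations for the same string.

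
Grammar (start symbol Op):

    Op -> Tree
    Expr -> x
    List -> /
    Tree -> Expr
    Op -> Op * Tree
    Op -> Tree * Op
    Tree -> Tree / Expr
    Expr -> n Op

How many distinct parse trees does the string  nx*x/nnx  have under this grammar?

6

Parse trees for nx*x/nnx:
  [Op [Tree [Expr n [Op [Op [Tree [Expr x]]] * [Tree [Tree [Expr x]] / [Expr n [Op [Tree [Expr n [Op [Tree [Expr x]]]]]]]]]]]]
  [Op [Tree [Expr n [Op [Tree [Expr x]] * [Op [Tree [Tree [Expr x]] / [Expr n [Op [Tree [Expr n [Op [Tree [Expr x]]]]]]]]]]]]]
  [Op [Tree [Tree [Expr n [Op [Op [Tree [Expr x]]] * [Tree [Expr x]]]]] / [Expr n [Op [Tree [Expr n [Op [Tree [Expr x]]]]]]]]]
  [Op [Tree [Tree [Expr n [Op [Tree [Expr x]] * [Op [Tree [Expr x]]]]]] / [Expr n [Op [Tree [Expr n [Op [Tree [Expr x]]]]]]]]]
  [Op [Op [Tree [Expr n [Op [Tree [Expr x]]]]]] * [Tree [Tree [Expr x]] / [Expr n [Op [Tree [Expr n [Op [Tree [Expr x]]]]]]]]]
  [Op [Tree [Expr n [Op [Tree [Expr x]]]]] * [Op [Tree [Tree [Expr x]] / [Expr n [Op [Tree [Expr n [Op [Tree [Expr x]]]]]]]]]]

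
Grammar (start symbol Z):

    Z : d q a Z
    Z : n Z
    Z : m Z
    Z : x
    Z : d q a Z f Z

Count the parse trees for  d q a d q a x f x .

Parse trees for d q a d q a x f x:
  [Z d q a [Z d q a [Z x] f [Z x]]]
  [Z d q a [Z d q a [Z x]] f [Z x]]

2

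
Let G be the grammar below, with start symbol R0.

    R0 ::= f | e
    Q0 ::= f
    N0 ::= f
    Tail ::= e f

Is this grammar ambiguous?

Unambiguous

(Q0, N0, Tail are unreachable from R0, so their rules don't affect L(R0).) Restricted to the reachable nonterminals, every rule has the form A → t or A → t B, and no two rules for the same A share a first terminal. The grammar encodes a DFA — one run per string.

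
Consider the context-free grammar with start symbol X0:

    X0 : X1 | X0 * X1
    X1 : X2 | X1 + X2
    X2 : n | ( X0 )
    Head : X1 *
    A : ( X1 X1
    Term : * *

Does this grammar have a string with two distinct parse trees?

Unambiguous

Only X0, X1, X2 are reachable from X0; ignoring the rest: The grammar is stratified — X0 handles '*' (left-recursive), X1 handles '+', X2 atoms. Each operator has a fixed associativity and precedence level, so every string has one parse.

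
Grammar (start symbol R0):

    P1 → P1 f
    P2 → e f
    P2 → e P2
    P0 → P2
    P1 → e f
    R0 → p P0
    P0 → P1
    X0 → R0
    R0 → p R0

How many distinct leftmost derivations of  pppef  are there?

2

Parse trees for pppef:
  [R0 p [R0 p [R0 p [P0 [P2 e f]]]]]
  [R0 p [R0 p [R0 p [P0 [P1 e f]]]]]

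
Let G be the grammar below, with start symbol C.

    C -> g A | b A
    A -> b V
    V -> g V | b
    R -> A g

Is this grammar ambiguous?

Only C, A, V are reachable from C; ignoring the rest: The reachable rules are right-linear with at most one rule per (nonterminal, next-terminal) pair. Each input token forces the next rule, so parsing is deterministic.

Unambiguous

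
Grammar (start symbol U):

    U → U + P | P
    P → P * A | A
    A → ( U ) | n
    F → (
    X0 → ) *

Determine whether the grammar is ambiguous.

Unambiguous

Only U, P, A are reachable from U; ignoring the rest: U → U + P | P  ;  P → P * A | A  — a left-associative chain with A at the bottom. Each string factors uniquely by precedence.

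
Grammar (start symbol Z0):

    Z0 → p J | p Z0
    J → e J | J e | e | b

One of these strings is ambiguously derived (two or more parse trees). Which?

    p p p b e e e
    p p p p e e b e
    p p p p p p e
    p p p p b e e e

p p p p e e b e

p p p b e e e: 1 tree
p p p p e e b e: 3 trees
p p p p p p e: 1 tree
p p p p b e e e: 1 tree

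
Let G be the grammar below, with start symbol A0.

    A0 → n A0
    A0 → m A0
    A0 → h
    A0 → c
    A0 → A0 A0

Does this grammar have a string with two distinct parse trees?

Witness: c c c

Derivation 1: A0 ⇒ A0 A0 ⇒ c A0 ⇒ c A0 A0 ⇒ c c A0 ⇒ c c c
Derivation 2: A0 ⇒ A0 A0 ⇒ A0 A0 A0 ⇒ c A0 A0 ⇒ c c A0 ⇒ c c c

Two distinct leftmost derivations for the same string.

Ambiguous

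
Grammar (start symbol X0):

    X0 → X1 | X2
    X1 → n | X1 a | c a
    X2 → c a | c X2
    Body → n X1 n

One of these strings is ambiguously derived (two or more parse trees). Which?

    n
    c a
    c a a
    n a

c a

n: 1 tree
c a: 2 trees
c a a: 1 tree
n a: 1 tree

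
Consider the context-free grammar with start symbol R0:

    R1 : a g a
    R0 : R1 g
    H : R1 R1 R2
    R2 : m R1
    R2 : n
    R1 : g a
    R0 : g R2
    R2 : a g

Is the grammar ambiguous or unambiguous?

Ambiguous

Witness: g a g

Derivation 1: R0 ⇒ R1 g ⇒ g a g
Derivation 2: R0 ⇒ g R2 ⇒ g a g

Two distinct leftmost derivations for the same string.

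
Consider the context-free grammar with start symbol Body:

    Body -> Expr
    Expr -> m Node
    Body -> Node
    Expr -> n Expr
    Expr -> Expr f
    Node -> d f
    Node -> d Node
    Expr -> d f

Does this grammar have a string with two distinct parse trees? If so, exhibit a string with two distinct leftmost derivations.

Witness: d f

Derivation 1: Body ⇒ Expr ⇒ d f
Derivation 2: Body ⇒ Node ⇒ d f

Two distinct leftmost derivations for the same string.

Ambiguous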